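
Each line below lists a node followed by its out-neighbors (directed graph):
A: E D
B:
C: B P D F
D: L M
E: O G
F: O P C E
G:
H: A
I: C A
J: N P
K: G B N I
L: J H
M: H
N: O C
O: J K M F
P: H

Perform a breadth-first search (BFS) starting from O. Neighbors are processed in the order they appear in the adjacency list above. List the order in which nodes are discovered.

Visit O; enqueue J, K, M, F → queue [J, K, M, F]
Visit J; enqueue N, P → queue [K, M, F, N, P]
Visit K; enqueue G, B, I → queue [M, F, N, P, G, B, I]
Visit M; enqueue H → queue [F, N, P, G, B, I, H]
Visit F; enqueue C, E → queue [N, P, G, B, I, H, C, E]
Visit N → queue [P, G, B, I, H, C, E]
Visit P → queue [G, B, I, H, C, E]
Visit G → queue [B, I, H, C, E]
Visit B → queue [I, H, C, E]
Visit I; enqueue A → queue [H, C, E, A]
Visit H → queue [C, E, A]
Visit C; enqueue D → queue [E, A, D]
Visit E → queue [A, D]
Visit A → queue [D]
Visit D; enqueue L → queue [L]
Visit L → queue []

O J K M F N P G B I H C E A D L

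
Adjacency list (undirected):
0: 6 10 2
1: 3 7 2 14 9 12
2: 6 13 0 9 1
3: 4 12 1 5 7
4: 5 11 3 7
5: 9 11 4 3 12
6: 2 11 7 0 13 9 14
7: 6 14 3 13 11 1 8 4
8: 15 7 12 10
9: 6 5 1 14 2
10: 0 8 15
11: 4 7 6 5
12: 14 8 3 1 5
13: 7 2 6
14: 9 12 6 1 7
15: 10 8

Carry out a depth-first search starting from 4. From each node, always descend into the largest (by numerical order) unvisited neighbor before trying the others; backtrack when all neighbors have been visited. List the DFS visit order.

Visit 4
4 → 11
11 → 7
7 → 14
14 → 12
12 → 8
8 → 15
15 → 10
10 → 0
0 → 6
6 → 13
13 → 2
2 → 9
9 → 5
5 → 3
3 → 1

4 11 7 14 12 8 15 10 0 6 13 2 9 5 3 1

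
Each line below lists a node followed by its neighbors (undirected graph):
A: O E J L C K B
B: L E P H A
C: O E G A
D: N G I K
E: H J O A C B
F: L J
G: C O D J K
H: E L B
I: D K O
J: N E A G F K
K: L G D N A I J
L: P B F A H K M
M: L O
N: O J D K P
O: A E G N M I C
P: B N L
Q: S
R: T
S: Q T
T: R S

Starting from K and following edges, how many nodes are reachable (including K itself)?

16

BFS from K visits: K, L, G, D, N, A, I, J, P, B, F, H, M, C, O, E
Reachable nodes: 16 of 20 total.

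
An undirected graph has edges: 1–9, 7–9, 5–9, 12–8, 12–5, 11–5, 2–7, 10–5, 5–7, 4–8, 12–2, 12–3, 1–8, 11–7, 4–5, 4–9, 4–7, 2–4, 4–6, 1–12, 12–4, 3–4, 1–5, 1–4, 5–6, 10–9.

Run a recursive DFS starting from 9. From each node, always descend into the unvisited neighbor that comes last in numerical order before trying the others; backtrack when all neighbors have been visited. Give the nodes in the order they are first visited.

9, 10, 5, 12, 8, 4, 7, 11, 2, 6, 3, 1

Visit 9
9 → 10
10 → 5
5 → 12
12 → 8
8 → 4
4 → 7
7 → 11
7 → 2
4 → 6
4 → 3
4 → 1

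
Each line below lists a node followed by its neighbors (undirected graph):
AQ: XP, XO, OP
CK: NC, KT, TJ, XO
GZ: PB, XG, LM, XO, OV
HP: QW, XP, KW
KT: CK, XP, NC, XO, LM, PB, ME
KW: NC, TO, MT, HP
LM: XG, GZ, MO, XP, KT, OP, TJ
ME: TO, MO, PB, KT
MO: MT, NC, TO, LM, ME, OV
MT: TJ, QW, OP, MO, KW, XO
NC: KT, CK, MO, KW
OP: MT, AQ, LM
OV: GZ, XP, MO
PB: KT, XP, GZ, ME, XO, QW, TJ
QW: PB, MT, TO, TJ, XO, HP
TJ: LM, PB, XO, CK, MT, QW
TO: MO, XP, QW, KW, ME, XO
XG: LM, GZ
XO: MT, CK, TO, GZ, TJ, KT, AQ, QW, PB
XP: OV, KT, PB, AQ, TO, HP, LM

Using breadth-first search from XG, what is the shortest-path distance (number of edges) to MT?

Level 0: XG
Level 1: GZ, LM
Level 2: KT, MO, OP, OV, PB, TJ, XO, XP
Level 3: AQ, CK, HP, ME, MT, NC, QW, TO
Level 4: KW
MT first appears at level 3.

3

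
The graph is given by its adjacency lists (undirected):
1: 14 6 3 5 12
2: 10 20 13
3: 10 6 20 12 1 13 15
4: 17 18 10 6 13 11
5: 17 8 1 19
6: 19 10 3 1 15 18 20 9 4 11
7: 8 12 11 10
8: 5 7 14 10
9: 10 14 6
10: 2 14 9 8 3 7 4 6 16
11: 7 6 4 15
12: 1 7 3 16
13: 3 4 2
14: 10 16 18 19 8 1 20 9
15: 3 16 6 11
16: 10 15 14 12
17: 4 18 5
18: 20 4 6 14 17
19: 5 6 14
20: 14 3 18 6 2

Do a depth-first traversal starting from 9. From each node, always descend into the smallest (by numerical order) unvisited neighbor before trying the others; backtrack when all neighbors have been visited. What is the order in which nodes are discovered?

9 6 1 3 10 2 13 4 11 7 8 5 17 18 14 16 12 15 19 20

Visit 9
9 → 6
6 → 1
1 → 3
3 → 10
10 → 2
2 → 13
13 → 4
4 → 11
11 → 7
7 → 8
8 → 5
5 → 17
17 → 18
18 → 14
14 → 16
16 → 12
16 → 15
14 → 19
14 → 20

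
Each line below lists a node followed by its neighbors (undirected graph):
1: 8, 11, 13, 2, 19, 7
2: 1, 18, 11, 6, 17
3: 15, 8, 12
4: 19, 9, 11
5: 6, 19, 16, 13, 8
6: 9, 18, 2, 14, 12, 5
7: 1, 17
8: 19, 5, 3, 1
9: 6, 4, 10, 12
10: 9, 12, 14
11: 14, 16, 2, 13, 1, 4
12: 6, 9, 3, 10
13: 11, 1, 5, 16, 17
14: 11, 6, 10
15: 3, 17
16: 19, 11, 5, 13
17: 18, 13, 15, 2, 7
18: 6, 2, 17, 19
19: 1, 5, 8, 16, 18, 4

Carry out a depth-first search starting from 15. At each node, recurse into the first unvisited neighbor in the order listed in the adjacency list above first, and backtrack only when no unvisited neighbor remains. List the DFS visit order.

15 -> 3 -> 8 -> 19 -> 1 -> 11 -> 14 -> 6 -> 9 -> 4 -> 10 -> 12 -> 18 -> 2 -> 17 -> 13 -> 5 -> 16 -> 7

Visit 15
15 → 3
3 → 8
8 → 19
19 → 1
1 → 11
11 → 14
14 → 6
6 → 9
9 → 4
9 → 10
10 → 12
6 → 18
18 → 2
2 → 17
17 → 13
13 → 5
5 → 16
17 → 7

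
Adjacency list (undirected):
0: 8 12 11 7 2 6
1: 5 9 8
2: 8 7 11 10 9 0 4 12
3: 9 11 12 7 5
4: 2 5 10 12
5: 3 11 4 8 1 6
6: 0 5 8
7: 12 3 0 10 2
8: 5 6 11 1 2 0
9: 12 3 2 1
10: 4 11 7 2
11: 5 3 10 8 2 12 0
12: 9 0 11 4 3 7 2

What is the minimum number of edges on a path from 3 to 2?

2

Level 0: 3
Level 1: 5, 7, 9, 11, 12
Level 2: 0, 1, 2, 4, 6, 8, 10
2 first appears at level 2.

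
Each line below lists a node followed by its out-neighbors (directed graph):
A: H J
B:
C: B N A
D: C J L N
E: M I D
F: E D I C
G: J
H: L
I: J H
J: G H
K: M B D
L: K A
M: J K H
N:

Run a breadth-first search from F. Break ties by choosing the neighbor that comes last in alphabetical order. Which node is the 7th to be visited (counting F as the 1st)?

Visit F; enqueue I, E, D, C → queue [I, E, D, C]
Visit I; enqueue J, H → queue [E, D, C, J, H]
Visit E; enqueue M → queue [D, C, J, H, M]
Visit D; enqueue N, L → queue [C, J, H, M, N, L]
Visit C; enqueue B, A → queue [J, H, M, N, L, B, A]
Visit J; enqueue G → queue [H, M, N, L, B, A, G]
Visit H → queue [M, N, L, B, A, G]
Visit M; enqueue K → queue [N, L, B, A, G, K]
Visit N → queue [L, B, A, G, K]
Visit L → queue [B, A, G, K]
Visit B → queue [A, G, K]
Visit A → queue [G, K]
Visit G → queue [K]
Visit K → queue []

Visit order: F, I, E, D, C, J, H, M, N, L, B, A, G, K

H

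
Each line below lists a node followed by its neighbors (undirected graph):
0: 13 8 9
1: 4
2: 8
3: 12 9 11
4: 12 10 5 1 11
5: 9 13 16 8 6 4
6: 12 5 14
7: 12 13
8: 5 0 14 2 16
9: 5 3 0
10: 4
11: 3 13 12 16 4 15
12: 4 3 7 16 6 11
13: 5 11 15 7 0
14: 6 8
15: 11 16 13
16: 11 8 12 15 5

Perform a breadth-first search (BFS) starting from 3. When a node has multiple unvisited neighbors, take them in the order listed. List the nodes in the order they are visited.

Visit 3; enqueue 12, 9, 11 → queue [12, 9, 11]
Visit 12; enqueue 4, 7, 16, 6 → queue [9, 11, 4, 7, 16, 6]
Visit 9; enqueue 5, 0 → queue [11, 4, 7, 16, 6, 5, 0]
Visit 11; enqueue 13, 15 → queue [4, 7, 16, 6, 5, 0, 13, 15]
Visit 4; enqueue 10, 1 → queue [7, 16, 6, 5, 0, 13, 15, 10, 1]
Visit 7 → queue [16, 6, 5, 0, 13, 15, 10, 1]
Visit 16; enqueue 8 → queue [6, 5, 0, 13, 15, 10, 1, 8]
Visit 6; enqueue 14 → queue [5, 0, 13, 15, 10, 1, 8, 14]
Visit 5 → queue [0, 13, 15, 10, 1, 8, 14]
Visit 0 → queue [13, 15, 10, 1, 8, 14]
Visit 13 → queue [15, 10, 1, 8, 14]
Visit 15 → queue [10, 1, 8, 14]
Visit 10 → queue [1, 8, 14]
Visit 1 → queue [8, 14]
Visit 8; enqueue 2 → queue [14, 2]
Visit 14 → queue [2]
Visit 2 → queue []

3 12 9 11 4 7 16 6 5 0 13 15 10 1 8 14 2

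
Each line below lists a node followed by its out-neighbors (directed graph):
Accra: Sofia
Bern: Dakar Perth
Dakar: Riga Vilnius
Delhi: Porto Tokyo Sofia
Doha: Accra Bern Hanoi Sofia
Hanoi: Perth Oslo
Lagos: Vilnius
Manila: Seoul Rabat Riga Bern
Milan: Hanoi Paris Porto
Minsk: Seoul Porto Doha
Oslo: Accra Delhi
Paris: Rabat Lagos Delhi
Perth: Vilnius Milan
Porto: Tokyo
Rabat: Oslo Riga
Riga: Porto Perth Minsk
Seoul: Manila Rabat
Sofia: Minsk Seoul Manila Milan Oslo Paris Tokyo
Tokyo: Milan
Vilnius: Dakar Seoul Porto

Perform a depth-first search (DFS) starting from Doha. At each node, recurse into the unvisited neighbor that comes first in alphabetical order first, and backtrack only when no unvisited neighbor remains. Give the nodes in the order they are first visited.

Doha -> Accra -> Sofia -> Manila -> Bern -> Dakar -> Riga -> Minsk -> Porto -> Tokyo -> Milan -> Hanoi -> Oslo -> Delhi -> Perth -> Vilnius -> Seoul -> Rabat -> Paris -> Lagos

Visit Doha
Doha → Accra
Accra → Sofia
Sofia → Manila
Manila → Bern
Bern → Dakar
Dakar → Riga
Riga → Minsk
Minsk → Porto
Porto → Tokyo
Tokyo → Milan
Milan → Hanoi
Hanoi → Oslo
Oslo → Delhi
Hanoi → Perth
Perth → Vilnius
Vilnius → Seoul
Seoul → Rabat
Milan → Paris
Paris → Lagos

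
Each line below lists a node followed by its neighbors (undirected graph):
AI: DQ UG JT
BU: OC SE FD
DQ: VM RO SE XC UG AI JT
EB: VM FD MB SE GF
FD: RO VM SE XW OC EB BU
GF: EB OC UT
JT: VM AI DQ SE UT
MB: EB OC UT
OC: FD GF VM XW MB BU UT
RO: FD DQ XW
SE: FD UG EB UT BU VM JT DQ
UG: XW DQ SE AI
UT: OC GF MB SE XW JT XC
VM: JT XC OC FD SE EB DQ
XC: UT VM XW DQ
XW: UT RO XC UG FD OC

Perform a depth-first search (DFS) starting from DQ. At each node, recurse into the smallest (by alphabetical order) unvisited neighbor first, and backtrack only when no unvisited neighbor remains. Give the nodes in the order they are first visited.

DQ → AI → JT → SE → BU → FD → EB → GF → OC → MB → UT → XC → VM → XW → RO → UG

Visit DQ
DQ → AI
AI → JT
JT → SE
SE → BU
BU → FD
FD → EB
EB → GF
GF → OC
OC → MB
MB → UT
UT → XC
XC → VM
XC → XW
XW → RO
XW → UG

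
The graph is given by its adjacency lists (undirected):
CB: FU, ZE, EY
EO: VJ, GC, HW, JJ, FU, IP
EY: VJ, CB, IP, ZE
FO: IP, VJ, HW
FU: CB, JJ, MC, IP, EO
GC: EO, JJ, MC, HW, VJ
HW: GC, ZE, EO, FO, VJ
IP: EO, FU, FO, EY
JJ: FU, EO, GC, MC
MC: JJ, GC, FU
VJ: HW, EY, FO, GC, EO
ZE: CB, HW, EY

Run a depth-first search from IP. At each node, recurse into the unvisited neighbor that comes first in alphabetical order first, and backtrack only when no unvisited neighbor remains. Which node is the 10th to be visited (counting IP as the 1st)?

Visit IP
IP → EO
EO → FU
FU → CB
CB → EY
EY → VJ
VJ → FO
FO → HW
HW → GC
GC → JJ
JJ → MC
HW → ZE

Visit order: IP, EO, FU, CB, EY, VJ, FO, HW, GC, JJ, MC, ZE

JJ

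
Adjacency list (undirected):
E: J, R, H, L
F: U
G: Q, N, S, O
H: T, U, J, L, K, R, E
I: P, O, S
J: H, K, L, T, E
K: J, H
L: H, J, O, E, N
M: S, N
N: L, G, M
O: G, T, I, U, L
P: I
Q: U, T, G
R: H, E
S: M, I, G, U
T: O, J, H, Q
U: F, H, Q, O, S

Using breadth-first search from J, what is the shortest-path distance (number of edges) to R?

2

Level 0: J
Level 1: E, H, K, L, T
Level 2: N, O, Q, R, U
Level 3: F, G, I, M, S
Level 4: P
R first appears at level 2.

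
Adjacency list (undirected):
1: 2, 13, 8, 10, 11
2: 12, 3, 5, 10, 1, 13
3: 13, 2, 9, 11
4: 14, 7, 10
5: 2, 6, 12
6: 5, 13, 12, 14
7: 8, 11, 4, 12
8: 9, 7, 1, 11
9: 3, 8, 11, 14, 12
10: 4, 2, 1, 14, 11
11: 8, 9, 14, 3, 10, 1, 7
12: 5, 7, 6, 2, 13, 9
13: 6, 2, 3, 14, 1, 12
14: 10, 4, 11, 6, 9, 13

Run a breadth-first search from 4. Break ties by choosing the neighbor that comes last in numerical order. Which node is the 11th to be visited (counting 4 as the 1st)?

Visit 4; enqueue 14, 10, 7 → queue [14, 10, 7]
Visit 14; enqueue 13, 11, 9, 6 → queue [10, 7, 13, 11, 9, 6]
Visit 10; enqueue 2, 1 → queue [7, 13, 11, 9, 6, 2, 1]
Visit 7; enqueue 12, 8 → queue [13, 11, 9, 6, 2, 1, 12, 8]
Visit 13; enqueue 3 → queue [11, 9, 6, 2, 1, 12, 8, 3]
Visit 11 → queue [9, 6, 2, 1, 12, 8, 3]
Visit 9 → queue [6, 2, 1, 12, 8, 3]
Visit 6; enqueue 5 → queue [2, 1, 12, 8, 3, 5]
Visit 2 → queue [1, 12, 8, 3, 5]
Visit 1 → queue [12, 8, 3, 5]
Visit 12 → queue [8, 3, 5]
Visit 8 → queue [3, 5]
Visit 3 → queue [5]
Visit 5 → queue []

Visit order: 4, 14, 10, 7, 13, 11, 9, 6, 2, 1, 12, 8, 3, 5

12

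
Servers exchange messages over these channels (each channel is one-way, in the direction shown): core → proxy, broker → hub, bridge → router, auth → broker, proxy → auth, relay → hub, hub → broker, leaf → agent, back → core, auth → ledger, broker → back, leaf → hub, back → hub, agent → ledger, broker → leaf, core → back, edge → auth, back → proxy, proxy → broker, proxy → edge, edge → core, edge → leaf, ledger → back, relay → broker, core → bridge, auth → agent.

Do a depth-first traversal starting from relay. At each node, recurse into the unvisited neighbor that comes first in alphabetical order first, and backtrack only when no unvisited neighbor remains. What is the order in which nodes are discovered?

relay, broker, back, core, bridge, router, proxy, auth, agent, ledger, edge, leaf, hub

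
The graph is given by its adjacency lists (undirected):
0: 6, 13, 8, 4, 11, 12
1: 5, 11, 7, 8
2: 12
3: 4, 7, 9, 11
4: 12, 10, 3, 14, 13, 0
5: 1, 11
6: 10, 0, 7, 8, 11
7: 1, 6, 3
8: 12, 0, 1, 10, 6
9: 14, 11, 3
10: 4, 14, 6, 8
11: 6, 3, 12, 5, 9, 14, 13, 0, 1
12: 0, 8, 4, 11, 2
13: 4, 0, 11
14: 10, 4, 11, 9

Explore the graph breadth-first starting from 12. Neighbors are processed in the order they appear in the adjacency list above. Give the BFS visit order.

Visit 12; enqueue 0, 8, 4, 11, 2 → queue [0, 8, 4, 11, 2]
Visit 0; enqueue 6, 13 → queue [8, 4, 11, 2, 6, 13]
Visit 8; enqueue 1, 10 → queue [4, 11, 2, 6, 13, 1, 10]
Visit 4; enqueue 3, 14 → queue [11, 2, 6, 13, 1, 10, 3, 14]
Visit 11; enqueue 5, 9 → queue [2, 6, 13, 1, 10, 3, 14, 5, 9]
Visit 2 → queue [6, 13, 1, 10, 3, 14, 5, 9]
Visit 6; enqueue 7 → queue [13, 1, 10, 3, 14, 5, 9, 7]
Visit 13 → queue [1, 10, 3, 14, 5, 9, 7]
Visit 1 → queue [10, 3, 14, 5, 9, 7]
Visit 10 → queue [3, 14, 5, 9, 7]
Visit 3 → queue [14, 5, 9, 7]
Visit 14 → queue [5, 9, 7]
Visit 5 → queue [9, 7]
Visit 9 → queue [7]
Visit 7 → queue []

12, 0, 8, 4, 11, 2, 6, 13, 1, 10, 3, 14, 5, 9, 7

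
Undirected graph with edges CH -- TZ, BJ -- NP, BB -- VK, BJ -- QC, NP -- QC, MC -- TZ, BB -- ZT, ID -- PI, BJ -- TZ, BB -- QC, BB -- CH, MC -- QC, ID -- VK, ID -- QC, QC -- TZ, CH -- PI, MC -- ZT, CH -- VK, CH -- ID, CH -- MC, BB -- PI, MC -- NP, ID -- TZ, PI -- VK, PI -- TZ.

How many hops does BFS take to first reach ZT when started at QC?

2

Level 0: QC
Level 1: BB, BJ, ID, MC, NP, TZ
Level 2: CH, PI, VK, ZT
ZT first appears at level 2.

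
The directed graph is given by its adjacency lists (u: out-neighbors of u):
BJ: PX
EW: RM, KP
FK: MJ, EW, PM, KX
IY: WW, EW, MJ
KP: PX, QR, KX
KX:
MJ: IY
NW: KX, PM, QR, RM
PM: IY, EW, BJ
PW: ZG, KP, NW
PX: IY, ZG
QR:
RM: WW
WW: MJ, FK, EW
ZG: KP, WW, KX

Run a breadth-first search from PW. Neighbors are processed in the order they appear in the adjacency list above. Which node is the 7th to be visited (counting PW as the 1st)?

Visit PW; enqueue ZG, KP, NW → queue [ZG, KP, NW]
Visit ZG; enqueue WW, KX → queue [KP, NW, WW, KX]
Visit KP; enqueue PX, QR → queue [NW, WW, KX, PX, QR]
Visit NW; enqueue PM, RM → queue [WW, KX, PX, QR, PM, RM]
Visit WW; enqueue MJ, FK, EW → queue [KX, PX, QR, PM, RM, MJ, FK, EW]
Visit KX → queue [PX, QR, PM, RM, MJ, FK, EW]
Visit PX; enqueue IY → queue [QR, PM, RM, MJ, FK, EW, IY]
Visit QR → queue [PM, RM, MJ, FK, EW, IY]
Visit PM; enqueue BJ → queue [RM, MJ, FK, EW, IY, BJ]
Visit RM → queue [MJ, FK, EW, IY, BJ]
Visit MJ → queue [FK, EW, IY, BJ]
Visit FK → queue [EW, IY, BJ]
Visit EW → queue [IY, BJ]
Visit IY → queue [BJ]
Visit BJ → queue []

Visit order: PW, ZG, KP, NW, WW, KX, PX, QR, PM, RM, MJ, FK, EW, IY, BJ

PX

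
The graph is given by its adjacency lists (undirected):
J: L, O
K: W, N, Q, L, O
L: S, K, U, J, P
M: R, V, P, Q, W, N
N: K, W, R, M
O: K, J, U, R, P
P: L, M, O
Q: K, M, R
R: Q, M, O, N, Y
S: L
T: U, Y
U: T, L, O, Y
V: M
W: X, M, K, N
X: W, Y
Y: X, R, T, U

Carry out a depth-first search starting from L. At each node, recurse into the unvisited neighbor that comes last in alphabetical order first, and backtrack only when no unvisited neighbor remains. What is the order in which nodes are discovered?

Visit L
L → U
U → Y
Y → X
X → W
W → N
N → R
R → Q
Q → M
M → V
M → P
P → O
O → K
O → J
Y → T
L → S

L → U → Y → X → W → N → R → Q → M → V → P → O → K → J → T → S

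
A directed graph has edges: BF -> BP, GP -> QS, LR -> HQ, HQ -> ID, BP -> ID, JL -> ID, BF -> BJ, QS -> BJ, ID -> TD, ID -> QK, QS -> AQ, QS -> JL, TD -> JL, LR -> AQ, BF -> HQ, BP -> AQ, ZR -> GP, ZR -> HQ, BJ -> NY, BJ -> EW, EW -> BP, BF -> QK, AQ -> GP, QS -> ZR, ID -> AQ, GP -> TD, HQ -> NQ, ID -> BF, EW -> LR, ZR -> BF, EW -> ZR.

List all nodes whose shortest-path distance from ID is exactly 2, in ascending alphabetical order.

Level 0: ID
Level 1: AQ, BF, QK, TD
Level 2: BJ, BP, GP, HQ, JL
Level 3: EW, NQ, NY, QS
Level 4: LR, ZR

BJ, BP, GP, HQ, JL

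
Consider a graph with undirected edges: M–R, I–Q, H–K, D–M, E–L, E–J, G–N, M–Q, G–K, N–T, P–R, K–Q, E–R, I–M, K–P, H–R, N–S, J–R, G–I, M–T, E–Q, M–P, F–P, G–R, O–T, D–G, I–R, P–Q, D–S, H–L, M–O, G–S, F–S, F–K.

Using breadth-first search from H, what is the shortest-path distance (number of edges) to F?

2

Level 0: H
Level 1: K, L, R
Level 2: E, F, G, I, J, M, P, Q
Level 3: D, N, O, S, T
F first appears at level 2.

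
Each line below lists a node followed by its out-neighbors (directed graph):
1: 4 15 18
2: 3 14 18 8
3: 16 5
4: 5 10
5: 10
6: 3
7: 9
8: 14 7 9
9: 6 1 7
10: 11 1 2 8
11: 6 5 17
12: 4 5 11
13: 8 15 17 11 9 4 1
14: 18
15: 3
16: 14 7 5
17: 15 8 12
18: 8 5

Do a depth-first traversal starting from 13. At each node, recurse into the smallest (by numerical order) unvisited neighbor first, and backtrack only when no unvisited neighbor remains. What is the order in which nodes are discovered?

13 1 4 5 10 2 3 16 7 9 6 14 18 8 11 17 12 15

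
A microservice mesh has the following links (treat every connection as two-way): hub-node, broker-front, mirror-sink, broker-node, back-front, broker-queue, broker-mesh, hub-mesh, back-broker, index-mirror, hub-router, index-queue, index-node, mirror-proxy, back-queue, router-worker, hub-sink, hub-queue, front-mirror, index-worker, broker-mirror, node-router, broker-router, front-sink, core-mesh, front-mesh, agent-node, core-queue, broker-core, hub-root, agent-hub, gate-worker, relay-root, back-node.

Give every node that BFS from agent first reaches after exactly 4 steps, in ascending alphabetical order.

Level 0: agent
Level 1: hub, node
Level 2: back, broker, index, mesh, queue, root, router, sink
Level 3: core, front, mirror, relay, worker
Level 4: gate, proxy

gate, proxy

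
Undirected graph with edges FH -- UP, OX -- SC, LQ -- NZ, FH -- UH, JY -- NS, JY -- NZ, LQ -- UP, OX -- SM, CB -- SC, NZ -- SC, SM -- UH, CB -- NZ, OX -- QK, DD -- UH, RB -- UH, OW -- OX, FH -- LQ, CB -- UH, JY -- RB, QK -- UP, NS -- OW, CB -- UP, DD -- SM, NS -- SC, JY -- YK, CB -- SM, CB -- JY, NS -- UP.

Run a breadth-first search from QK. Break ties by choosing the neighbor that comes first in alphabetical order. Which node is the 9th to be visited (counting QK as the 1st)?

LQ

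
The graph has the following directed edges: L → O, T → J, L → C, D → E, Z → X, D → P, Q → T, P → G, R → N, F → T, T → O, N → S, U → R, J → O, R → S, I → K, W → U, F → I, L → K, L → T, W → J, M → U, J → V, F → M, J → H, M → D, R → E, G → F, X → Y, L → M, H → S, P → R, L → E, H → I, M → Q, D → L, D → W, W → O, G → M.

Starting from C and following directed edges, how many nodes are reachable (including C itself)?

1

BFS from C visits: C
Reachable nodes: 1 of 24 total.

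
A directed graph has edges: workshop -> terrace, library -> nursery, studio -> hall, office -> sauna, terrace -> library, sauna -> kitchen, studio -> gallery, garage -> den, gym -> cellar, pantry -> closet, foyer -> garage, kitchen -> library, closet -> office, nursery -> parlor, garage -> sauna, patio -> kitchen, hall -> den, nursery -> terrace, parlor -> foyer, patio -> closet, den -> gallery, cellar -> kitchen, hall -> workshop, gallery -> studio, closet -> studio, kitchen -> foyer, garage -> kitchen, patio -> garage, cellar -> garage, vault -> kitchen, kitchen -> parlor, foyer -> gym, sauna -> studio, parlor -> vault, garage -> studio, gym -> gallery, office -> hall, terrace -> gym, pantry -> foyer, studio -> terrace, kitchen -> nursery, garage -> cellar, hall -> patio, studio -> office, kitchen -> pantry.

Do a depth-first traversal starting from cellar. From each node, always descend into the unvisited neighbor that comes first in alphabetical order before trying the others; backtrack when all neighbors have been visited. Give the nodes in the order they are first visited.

cellar, garage, den, gallery, studio, hall, patio, closet, office, sauna, kitchen, foyer, gym, library, nursery, parlor, vault, terrace, pantry, workshop

Visit cellar
cellar → garage
garage → den
den → gallery
gallery → studio
studio → hall
hall → patio
patio → closet
closet → office
office → sauna
sauna → kitchen
kitchen → foyer
foyer → gym
kitchen → library
library → nursery
nursery → parlor
parlor → vault
nursery → terrace
kitchen → pantry
hall → workshop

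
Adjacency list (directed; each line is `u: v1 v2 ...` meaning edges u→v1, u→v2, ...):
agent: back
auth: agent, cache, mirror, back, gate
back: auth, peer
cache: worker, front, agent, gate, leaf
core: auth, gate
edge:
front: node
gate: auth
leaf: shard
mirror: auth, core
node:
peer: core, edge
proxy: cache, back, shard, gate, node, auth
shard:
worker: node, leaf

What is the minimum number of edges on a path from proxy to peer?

2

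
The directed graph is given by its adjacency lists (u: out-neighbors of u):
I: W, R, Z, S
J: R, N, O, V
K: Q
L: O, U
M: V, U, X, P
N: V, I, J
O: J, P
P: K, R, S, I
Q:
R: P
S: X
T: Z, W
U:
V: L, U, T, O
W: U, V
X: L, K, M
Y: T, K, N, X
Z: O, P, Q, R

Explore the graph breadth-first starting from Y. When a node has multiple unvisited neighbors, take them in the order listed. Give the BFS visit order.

Y, T, K, N, X, Z, W, Q, V, I, J, L, M, O, P, R, U, S

Visit Y; enqueue T, K, N, X → queue [T, K, N, X]
Visit T; enqueue Z, W → queue [K, N, X, Z, W]
Visit K; enqueue Q → queue [N, X, Z, W, Q]
Visit N; enqueue V, I, J → queue [X, Z, W, Q, V, I, J]
Visit X; enqueue L, M → queue [Z, W, Q, V, I, J, L, M]
Visit Z; enqueue O, P, R → queue [W, Q, V, I, J, L, M, O, P, R]
Visit W; enqueue U → queue [Q, V, I, J, L, M, O, P, R, U]
Visit Q → queue [V, I, J, L, M, O, P, R, U]
Visit V → queue [I, J, L, M, O, P, R, U]
Visit I; enqueue S → queue [J, L, M, O, P, R, U, S]
Visit J → queue [L, M, O, P, R, U, S]
Visit L → queue [M, O, P, R, U, S]
Visit M → queue [O, P, R, U, S]
Visit O → queue [P, R, U, S]
Visit P → queue [R, U, S]
Visit R → queue [U, S]
Visit U → queue [S]
Visit S → queue []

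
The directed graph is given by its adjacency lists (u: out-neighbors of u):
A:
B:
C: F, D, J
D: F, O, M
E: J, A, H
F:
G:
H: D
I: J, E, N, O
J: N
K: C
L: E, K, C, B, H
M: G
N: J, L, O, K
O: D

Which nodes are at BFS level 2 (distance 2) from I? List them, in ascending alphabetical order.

A, D, H, K, L

Level 0: I
Level 1: E, J, N, O
Level 2: A, D, H, K, L
Level 3: B, C, F, M
Level 4: G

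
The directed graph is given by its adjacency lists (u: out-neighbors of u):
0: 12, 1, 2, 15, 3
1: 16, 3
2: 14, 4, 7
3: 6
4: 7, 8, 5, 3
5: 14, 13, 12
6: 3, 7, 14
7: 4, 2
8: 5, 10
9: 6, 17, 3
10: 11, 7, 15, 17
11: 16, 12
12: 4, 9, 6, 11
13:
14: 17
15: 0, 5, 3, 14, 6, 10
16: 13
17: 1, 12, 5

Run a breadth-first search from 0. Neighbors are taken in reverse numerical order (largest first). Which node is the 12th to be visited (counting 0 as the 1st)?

9

Visit 0; enqueue 15, 12, 3, 2, 1 → queue [15, 12, 3, 2, 1]
Visit 15; enqueue 14, 10, 6, 5 → queue [12, 3, 2, 1, 14, 10, 6, 5]
Visit 12; enqueue 11, 9, 4 → queue [3, 2, 1, 14, 10, 6, 5, 11, 9, 4]
Visit 3 → queue [2, 1, 14, 10, 6, 5, 11, 9, 4]
Visit 2; enqueue 7 → queue [1, 14, 10, 6, 5, 11, 9, 4, 7]
Visit 1; enqueue 16 → queue [14, 10, 6, 5, 11, 9, 4, 7, 16]
Visit 14; enqueue 17 → queue [10, 6, 5, 11, 9, 4, 7, 16, 17]
Visit 10 → queue [6, 5, 11, 9, 4, 7, 16, 17]
Visit 6 → queue [5, 11, 9, 4, 7, 16, 17]
Visit 5; enqueue 13 → queue [11, 9, 4, 7, 16, 17, 13]
Visit 11 → queue [9, 4, 7, 16, 17, 13]
Visit 9 → queue [4, 7, 16, 17, 13]
Visit 4; enqueue 8 → queue [7, 16, 17, 13, 8]
Visit 7 → queue [16, 17, 13, 8]
Visit 16 → queue [17, 13, 8]
Visit 17 → queue [13, 8]
Visit 13 → queue [8]
Visit 8 → queue []

Visit order: 0, 15, 12, 3, 2, 1, 14, 10, 6, 5, 11, 9, 4, 7, 16, 17, 13, 8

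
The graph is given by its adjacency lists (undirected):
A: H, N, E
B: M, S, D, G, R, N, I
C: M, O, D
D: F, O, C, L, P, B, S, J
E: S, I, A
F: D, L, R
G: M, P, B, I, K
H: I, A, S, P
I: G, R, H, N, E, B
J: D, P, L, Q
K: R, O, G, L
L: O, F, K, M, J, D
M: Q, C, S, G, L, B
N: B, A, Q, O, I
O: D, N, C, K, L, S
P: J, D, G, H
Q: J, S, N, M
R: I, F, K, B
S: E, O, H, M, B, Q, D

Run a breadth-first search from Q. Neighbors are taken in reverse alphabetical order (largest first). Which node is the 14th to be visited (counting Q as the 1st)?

G

Visit Q; enqueue S, N, M, J → queue [S, N, M, J]
Visit S; enqueue O, H, E, D, B → queue [N, M, J, O, H, E, D, B]
Visit N; enqueue I, A → queue [M, J, O, H, E, D, B, I, A]
Visit M; enqueue L, G, C → queue [J, O, H, E, D, B, I, A, L, G, C]
Visit J; enqueue P → queue [O, H, E, D, B, I, A, L, G, C, P]
Visit O; enqueue K → queue [H, E, D, B, I, A, L, G, C, P, K]
Visit H → queue [E, D, B, I, A, L, G, C, P, K]
Visit E → queue [D, B, I, A, L, G, C, P, K]
Visit D; enqueue F → queue [B, I, A, L, G, C, P, K, F]
Visit B; enqueue R → queue [I, A, L, G, C, P, K, F, R]
Visit I → queue [A, L, G, C, P, K, F, R]
Visit A → queue [L, G, C, P, K, F, R]
Visit L → queue [G, C, P, K, F, R]
Visit G → queue [C, P, K, F, R]
Visit C → queue [P, K, F, R]
Visit P → queue [K, F, R]
Visit K → queue [F, R]
Visit F → queue [R]
Visit R → queue []

Visit order: Q, S, N, M, J, O, H, E, D, B, I, A, L, G, C, P, K, F, R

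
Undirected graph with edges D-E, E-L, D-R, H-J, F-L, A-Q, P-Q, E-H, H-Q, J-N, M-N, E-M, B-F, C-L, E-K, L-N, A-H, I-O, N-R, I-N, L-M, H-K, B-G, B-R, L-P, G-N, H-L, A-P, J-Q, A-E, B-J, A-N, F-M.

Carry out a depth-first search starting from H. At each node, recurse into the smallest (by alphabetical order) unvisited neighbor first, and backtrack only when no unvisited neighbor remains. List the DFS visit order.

H A E D R B F L C M N G I O J Q P K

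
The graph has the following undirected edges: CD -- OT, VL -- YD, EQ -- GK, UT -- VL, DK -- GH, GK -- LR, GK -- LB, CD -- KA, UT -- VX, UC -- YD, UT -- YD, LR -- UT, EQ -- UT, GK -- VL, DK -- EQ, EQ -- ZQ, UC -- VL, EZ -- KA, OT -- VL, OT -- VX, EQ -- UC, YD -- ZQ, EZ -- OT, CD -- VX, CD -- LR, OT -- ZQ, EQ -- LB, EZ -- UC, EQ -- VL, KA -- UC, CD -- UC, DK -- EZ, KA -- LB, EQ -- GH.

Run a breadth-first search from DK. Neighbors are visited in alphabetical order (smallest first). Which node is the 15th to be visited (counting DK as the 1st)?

Visit DK; enqueue EQ, EZ, GH → queue [EQ, EZ, GH]
Visit EQ; enqueue GK, LB, UC, UT, VL, ZQ → queue [EZ, GH, GK, LB, UC, UT, VL, ZQ]
Visit EZ; enqueue KA, OT → queue [GH, GK, LB, UC, UT, VL, ZQ, KA, OT]
Visit GH → queue [GK, LB, UC, UT, VL, ZQ, KA, OT]
Visit GK; enqueue LR → queue [LB, UC, UT, VL, ZQ, KA, OT, LR]
Visit LB → queue [UC, UT, VL, ZQ, KA, OT, LR]
Visit UC; enqueue CD, YD → queue [UT, VL, ZQ, KA, OT, LR, CD, YD]
Visit UT; enqueue VX → queue [VL, ZQ, KA, OT, LR, CD, YD, VX]
Visit VL → queue [ZQ, KA, OT, LR, CD, YD, VX]
Visit ZQ → queue [KA, OT, LR, CD, YD, VX]
Visit KA → queue [OT, LR, CD, YD, VX]
Visit OT → queue [LR, CD, YD, VX]
Visit LR → queue [CD, YD, VX]
Visit CD → queue [YD, VX]
Visit YD → queue [VX]
Visit VX → queue []

Visit order: DK, EQ, EZ, GH, GK, LB, UC, UT, VL, ZQ, KA, OT, LR, CD, YD, VX

YD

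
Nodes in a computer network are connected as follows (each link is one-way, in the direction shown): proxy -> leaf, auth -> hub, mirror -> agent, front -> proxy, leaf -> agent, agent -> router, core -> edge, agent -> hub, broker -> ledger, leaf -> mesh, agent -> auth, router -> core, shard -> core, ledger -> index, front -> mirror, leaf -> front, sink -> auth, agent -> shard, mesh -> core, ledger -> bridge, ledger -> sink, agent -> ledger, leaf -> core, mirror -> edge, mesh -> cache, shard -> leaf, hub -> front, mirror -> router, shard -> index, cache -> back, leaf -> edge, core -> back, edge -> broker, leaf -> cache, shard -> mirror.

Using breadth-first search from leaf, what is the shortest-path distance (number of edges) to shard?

2

Level 0: leaf
Level 1: agent, cache, core, edge, front, mesh
Level 2: auth, back, broker, hub, ledger, mirror, proxy, router, shard
Level 3: bridge, index, sink
shard first appears at level 2.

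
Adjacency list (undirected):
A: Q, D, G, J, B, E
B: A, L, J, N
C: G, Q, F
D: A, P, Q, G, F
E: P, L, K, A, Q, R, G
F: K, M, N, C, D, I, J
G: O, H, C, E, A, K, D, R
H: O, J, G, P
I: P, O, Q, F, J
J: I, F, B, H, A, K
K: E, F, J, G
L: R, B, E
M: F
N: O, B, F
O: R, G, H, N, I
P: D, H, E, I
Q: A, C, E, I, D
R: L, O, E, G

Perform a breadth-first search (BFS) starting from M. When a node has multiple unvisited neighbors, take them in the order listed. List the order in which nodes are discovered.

Visit M; enqueue F → queue [F]
Visit F; enqueue K, N, C, D, I, J → queue [K, N, C, D, I, J]
Visit K; enqueue E, G → queue [N, C, D, I, J, E, G]
Visit N; enqueue O, B → queue [C, D, I, J, E, G, O, B]
Visit C; enqueue Q → queue [D, I, J, E, G, O, B, Q]
Visit D; enqueue A, P → queue [I, J, E, G, O, B, Q, A, P]
Visit I → queue [J, E, G, O, B, Q, A, P]
Visit J; enqueue H → queue [E, G, O, B, Q, A, P, H]
Visit E; enqueue L, R → queue [G, O, B, Q, A, P, H, L, R]
Visit G → queue [O, B, Q, A, P, H, L, R]
Visit O → queue [B, Q, A, P, H, L, R]
Visit B → queue [Q, A, P, H, L, R]
Visit Q → queue [A, P, H, L, R]
Visit A → queue [P, H, L, R]
Visit P → queue [H, L, R]
Visit H → queue [L, R]
Visit L → queue [R]
Visit R → queue []

M → F → K → N → C → D → I → J → E → G → O → B → Q → A → P → H → L → R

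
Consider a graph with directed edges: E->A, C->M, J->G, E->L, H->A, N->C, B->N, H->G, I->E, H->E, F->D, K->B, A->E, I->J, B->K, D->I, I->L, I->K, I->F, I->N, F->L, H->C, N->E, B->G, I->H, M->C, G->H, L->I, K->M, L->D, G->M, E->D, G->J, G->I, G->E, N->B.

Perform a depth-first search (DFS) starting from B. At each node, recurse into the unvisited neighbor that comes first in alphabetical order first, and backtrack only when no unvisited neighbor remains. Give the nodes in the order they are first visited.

Visit B
B → G
G → E
E → A
E → D
D → I
I → F
F → L
I → H
H → C
C → M
I → J
I → K
I → N

B, G, E, A, D, I, F, L, H, C, M, J, K, N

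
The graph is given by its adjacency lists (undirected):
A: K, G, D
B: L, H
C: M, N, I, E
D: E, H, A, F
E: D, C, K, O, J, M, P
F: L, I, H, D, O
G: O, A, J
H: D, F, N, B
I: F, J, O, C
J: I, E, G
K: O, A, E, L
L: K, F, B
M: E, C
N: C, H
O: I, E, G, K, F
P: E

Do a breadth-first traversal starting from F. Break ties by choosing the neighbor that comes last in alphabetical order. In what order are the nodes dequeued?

Visit F; enqueue O, L, I, H, D → queue [O, L, I, H, D]
Visit O; enqueue K, G, E → queue [L, I, H, D, K, G, E]
Visit L; enqueue B → queue [I, H, D, K, G, E, B]
Visit I; enqueue J, C → queue [H, D, K, G, E, B, J, C]
Visit H; enqueue N → queue [D, K, G, E, B, J, C, N]
Visit D; enqueue A → queue [K, G, E, B, J, C, N, A]
Visit K → queue [G, E, B, J, C, N, A]
Visit G → queue [E, B, J, C, N, A]
Visit E; enqueue P, M → queue [B, J, C, N, A, P, M]
Visit B → queue [J, C, N, A, P, M]
Visit J → queue [C, N, A, P, M]
Visit C → queue [N, A, P, M]
Visit N → queue [A, P, M]
Visit A → queue [P, M]
Visit P → queue [M]
Visit M → queue []

F -> O -> L -> I -> H -> D -> K -> G -> E -> B -> J -> C -> N -> A -> P -> M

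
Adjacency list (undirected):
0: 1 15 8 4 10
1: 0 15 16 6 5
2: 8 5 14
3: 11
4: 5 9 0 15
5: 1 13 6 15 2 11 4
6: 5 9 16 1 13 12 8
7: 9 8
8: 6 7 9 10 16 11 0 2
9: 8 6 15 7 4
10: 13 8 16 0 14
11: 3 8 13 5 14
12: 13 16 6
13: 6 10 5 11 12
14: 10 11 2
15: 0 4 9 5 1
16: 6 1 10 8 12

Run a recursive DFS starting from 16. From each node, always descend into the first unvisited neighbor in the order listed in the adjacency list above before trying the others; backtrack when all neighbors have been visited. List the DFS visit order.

Visit 16
16 → 6
6 → 5
5 → 1
1 → 0
0 → 15
15 → 4
4 → 9
9 → 8
8 → 7
8 → 10
10 → 13
13 → 11
11 → 3
11 → 14
14 → 2
13 → 12

16, 6, 5, 1, 0, 15, 4, 9, 8, 7, 10, 13, 11, 3, 14, 2, 12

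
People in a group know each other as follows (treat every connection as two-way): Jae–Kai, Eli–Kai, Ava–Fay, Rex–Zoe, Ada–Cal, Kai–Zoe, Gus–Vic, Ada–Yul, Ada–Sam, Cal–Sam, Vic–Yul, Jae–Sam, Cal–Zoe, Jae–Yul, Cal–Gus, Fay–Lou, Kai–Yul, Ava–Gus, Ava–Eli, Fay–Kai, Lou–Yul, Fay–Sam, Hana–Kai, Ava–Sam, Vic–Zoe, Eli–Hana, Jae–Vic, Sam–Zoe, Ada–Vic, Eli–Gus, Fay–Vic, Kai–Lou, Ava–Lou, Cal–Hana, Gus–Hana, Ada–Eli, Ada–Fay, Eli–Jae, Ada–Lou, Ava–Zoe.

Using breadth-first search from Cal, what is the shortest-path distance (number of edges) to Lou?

Level 0: Cal
Level 1: Ada, Gus, Hana, Sam, Zoe
Level 2: Ava, Eli, Fay, Jae, Kai, Lou, Rex, Vic, Yul
Lou first appears at level 2.

2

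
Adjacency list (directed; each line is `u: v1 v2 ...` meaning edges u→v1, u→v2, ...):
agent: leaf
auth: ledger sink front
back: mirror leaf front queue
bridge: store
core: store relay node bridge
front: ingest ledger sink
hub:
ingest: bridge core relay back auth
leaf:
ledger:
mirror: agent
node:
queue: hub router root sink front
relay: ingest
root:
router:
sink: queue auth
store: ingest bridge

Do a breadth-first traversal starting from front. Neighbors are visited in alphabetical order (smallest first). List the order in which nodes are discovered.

front → ingest → ledger → sink → auth → back → bridge → core → relay → queue → leaf → mirror → store → node → hub → root → router → agent

Visit front; enqueue ingest, ledger, sink → queue [ingest, ledger, sink]
Visit ingest; enqueue auth, back, bridge, core, relay → queue [ledger, sink, auth, back, bridge, core, relay]
Visit ledger → queue [sink, auth, back, bridge, core, relay]
Visit sink; enqueue queue → queue [auth, back, bridge, core, relay, queue]
Visit auth → queue [back, bridge, core, relay, queue]
Visit back; enqueue leaf, mirror → queue [bridge, core, relay, queue, leaf, mirror]
Visit bridge; enqueue store → queue [core, relay, queue, leaf, mirror, store]
Visit core; enqueue node → queue [relay, queue, leaf, mirror, store, node]
Visit relay → queue [queue, leaf, mirror, store, node]
Visit queue; enqueue hub, root, router → queue [leaf, mirror, store, node, hub, root, router]
Visit leaf → queue [mirror, store, node, hub, root, router]
Visit mirror; enqueue agent → queue [store, node, hub, root, router, agent]
Visit store → queue [node, hub, root, router, agent]
Visit node → queue [hub, root, router, agent]
Visit hub → queue [root, router, agent]
Visit root → queue [router, agent]
Visit router → queue [agent]
Visit agent → queue []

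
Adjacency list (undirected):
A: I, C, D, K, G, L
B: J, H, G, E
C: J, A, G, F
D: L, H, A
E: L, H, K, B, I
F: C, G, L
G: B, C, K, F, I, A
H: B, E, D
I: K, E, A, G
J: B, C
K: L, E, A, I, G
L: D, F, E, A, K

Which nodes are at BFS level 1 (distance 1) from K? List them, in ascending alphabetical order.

A, E, G, I, L

Level 0: K
Level 1: A, E, G, I, L
Level 2: B, C, D, F, H
Level 3: J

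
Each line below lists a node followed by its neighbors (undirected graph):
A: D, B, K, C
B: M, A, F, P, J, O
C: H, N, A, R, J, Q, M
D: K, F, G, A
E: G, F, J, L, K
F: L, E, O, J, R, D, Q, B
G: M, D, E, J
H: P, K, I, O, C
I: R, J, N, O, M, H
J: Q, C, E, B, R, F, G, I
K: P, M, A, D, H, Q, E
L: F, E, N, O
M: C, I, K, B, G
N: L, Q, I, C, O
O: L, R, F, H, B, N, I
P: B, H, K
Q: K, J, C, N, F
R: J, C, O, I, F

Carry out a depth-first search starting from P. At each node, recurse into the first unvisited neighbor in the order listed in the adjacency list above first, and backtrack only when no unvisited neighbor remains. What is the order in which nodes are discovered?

P, B, M, C, H, K, A, D, F, L, E, G, J, Q, N, I, R, O

Visit P
P → B
B → M
M → C
C → H
H → K
K → A
A → D
D → F
F → L
L → E
E → G
G → J
J → Q
Q → N
N → I
I → R
R → O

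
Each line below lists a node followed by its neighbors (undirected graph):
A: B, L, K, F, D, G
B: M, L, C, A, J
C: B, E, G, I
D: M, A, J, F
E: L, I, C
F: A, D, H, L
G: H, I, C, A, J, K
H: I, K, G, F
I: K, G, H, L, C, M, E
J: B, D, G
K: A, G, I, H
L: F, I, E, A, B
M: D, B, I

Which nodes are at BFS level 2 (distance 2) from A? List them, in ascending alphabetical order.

Level 0: A
Level 1: B, D, F, G, K, L
Level 2: C, E, H, I, J, M

C, E, H, I, J, M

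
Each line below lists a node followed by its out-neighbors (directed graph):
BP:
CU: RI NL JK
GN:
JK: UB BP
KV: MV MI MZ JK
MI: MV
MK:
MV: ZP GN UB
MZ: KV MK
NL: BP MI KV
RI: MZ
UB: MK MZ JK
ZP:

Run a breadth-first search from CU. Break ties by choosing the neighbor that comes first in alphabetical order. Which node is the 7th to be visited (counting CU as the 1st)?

KV

Visit CU; enqueue JK, NL, RI → queue [JK, NL, RI]
Visit JK; enqueue BP, UB → queue [NL, RI, BP, UB]
Visit NL; enqueue KV, MI → queue [RI, BP, UB, KV, MI]
Visit RI; enqueue MZ → queue [BP, UB, KV, MI, MZ]
Visit BP → queue [UB, KV, MI, MZ]
Visit UB; enqueue MK → queue [KV, MI, MZ, MK]
Visit KV; enqueue MV → queue [MI, MZ, MK, MV]
Visit MI → queue [MZ, MK, MV]
Visit MZ → queue [MK, MV]
Visit MK → queue [MV]
Visit MV; enqueue GN, ZP → queue [GN, ZP]
Visit GN → queue [ZP]
Visit ZP → queue []

Visit order: CU, JK, NL, RI, BP, UB, KV, MI, MZ, MK, MV, GN, ZP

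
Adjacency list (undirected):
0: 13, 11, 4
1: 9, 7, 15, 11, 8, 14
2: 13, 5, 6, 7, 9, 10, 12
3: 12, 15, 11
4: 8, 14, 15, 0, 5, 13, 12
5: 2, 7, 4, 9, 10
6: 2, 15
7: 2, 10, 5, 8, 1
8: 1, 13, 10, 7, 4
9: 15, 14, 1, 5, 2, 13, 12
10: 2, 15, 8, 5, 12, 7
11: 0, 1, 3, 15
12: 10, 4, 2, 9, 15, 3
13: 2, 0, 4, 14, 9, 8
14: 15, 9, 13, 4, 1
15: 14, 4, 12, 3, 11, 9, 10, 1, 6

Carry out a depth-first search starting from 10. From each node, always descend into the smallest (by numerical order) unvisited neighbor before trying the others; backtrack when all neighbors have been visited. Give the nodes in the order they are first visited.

10 -> 2 -> 5 -> 4 -> 0 -> 11 -> 1 -> 7 -> 8 -> 13 -> 9 -> 12 -> 3 -> 15 -> 6 -> 14

Visit 10
10 → 2
2 → 5
5 → 4
4 → 0
0 → 11
11 → 1
1 → 7
7 → 8
8 → 13
13 → 9
9 → 12
12 → 3
3 → 15
15 → 6
15 → 14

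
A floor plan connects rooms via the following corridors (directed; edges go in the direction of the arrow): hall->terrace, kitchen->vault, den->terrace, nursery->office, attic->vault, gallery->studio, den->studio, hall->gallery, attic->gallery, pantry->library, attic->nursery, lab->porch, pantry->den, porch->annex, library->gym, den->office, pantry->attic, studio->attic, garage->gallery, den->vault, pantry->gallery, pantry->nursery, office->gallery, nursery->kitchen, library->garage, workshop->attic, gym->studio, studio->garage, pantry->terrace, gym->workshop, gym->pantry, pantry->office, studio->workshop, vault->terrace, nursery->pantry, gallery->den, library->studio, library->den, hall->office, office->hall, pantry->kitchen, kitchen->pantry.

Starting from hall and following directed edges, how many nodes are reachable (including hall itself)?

BFS from hall visits: hall, terrace, office, gallery, studio, den, workshop, garage, attic, vault, nursery, pantry, kitchen, library, gym
Reachable nodes: 15 of 18 total.

15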